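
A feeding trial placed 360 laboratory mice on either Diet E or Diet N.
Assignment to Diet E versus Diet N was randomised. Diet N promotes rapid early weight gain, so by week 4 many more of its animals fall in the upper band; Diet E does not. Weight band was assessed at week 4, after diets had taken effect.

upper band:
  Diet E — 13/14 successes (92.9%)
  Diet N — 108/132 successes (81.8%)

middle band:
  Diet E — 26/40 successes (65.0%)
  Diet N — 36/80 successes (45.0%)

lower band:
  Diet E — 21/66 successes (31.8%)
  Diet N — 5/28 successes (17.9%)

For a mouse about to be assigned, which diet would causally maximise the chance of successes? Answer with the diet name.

Diet E is higher inside every week-4 weight band stratum but Diet N is higher in aggregate. Whether to stratify depends on how week-4 weight band relates to the diet.
Week-4 weight band lies on the pathway diet → week-4 weight band → outcome, so adjusting for it blocks the indirect effect. For the total causal effect of diet, use the unadjusted pooled rates.
Pooled: Diet E 50.0% vs Diet N 62.1%; Diet N is higher overall.

Diet N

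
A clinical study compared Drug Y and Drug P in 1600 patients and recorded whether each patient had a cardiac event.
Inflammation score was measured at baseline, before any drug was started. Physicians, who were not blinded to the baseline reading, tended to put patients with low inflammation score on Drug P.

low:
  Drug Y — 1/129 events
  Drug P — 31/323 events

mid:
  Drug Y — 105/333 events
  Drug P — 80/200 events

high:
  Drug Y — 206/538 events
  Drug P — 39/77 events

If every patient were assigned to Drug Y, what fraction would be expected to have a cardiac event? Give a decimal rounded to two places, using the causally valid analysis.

Drug Y is lower inside every inflammation score stratum but Drug P is lower in aggregate. Whether to stratify depends on how inflammation score relates to the drug.
Inflammation score is set before the drug has any effect — it is not caused by the drug — and it independently drives the outcome. That makes it a confounder, so the causal comparison is within inflammation score levels.
Standardising Drug Y to the population inflammation score mix: 0.282·1/129 + 0.333·105/333 + 0.384·206/538 = 0.254.

0.25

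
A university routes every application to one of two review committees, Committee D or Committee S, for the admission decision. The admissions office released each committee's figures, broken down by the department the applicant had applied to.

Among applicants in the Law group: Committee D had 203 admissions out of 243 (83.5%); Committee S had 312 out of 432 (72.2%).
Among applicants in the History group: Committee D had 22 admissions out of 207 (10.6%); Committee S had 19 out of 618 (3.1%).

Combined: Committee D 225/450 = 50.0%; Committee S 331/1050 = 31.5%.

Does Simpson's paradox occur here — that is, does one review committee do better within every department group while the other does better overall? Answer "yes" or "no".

Within each department level (Law 83.5% vs 72.2%; History 10.6% vs 3.1%), Committee D has the higher rate every time. Pooled: 50.0% vs 31.5% — Committee D has the higher rate overall. They agree.

no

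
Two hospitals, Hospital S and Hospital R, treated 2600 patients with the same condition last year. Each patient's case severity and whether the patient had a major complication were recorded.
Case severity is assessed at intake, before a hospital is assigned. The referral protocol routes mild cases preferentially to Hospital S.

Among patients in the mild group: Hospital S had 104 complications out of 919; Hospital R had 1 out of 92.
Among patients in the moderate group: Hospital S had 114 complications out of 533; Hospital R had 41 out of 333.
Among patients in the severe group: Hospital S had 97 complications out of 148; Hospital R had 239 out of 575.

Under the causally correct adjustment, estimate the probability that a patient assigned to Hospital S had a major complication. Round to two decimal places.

0.30

Hospital R is lower inside every case severity stratum but Hospital S is lower in aggregate. Whether to stratify depends on how case severity relates to the hospital.
Case severity is set before the hospital has any effect — it is not caused by the hospital — and it independently drives the outcome. That makes it a confounder, so the causal comparison is within case severity levels.
Standardising Hospital S to the population case severity mix: 0.389·104/919 + 0.333·114/533 + 0.278·97/148 = 0.297.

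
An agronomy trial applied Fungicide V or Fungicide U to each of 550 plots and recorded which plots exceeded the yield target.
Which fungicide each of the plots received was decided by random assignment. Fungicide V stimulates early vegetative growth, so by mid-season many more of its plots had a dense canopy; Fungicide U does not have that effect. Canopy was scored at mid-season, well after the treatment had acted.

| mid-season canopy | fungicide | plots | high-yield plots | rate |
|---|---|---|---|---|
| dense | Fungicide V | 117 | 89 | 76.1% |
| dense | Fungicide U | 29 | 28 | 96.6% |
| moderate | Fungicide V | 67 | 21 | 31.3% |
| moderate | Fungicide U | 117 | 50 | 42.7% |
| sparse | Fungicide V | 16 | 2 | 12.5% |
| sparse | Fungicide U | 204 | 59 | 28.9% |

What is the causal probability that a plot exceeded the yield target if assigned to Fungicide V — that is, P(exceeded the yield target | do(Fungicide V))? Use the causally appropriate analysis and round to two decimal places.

Mid-season canopy is recorded after the fungicide and is itself shifted by it — it sits on the causal path from fungicide to outcome. Conditioning on a mediator would strip out part of the effect we want; the pooled comparison gives the total causal effect.
So P(outcome | do(Fungicide V)) is just the pooled rate for Fungicide V: 112/200 = 0.560.

0.56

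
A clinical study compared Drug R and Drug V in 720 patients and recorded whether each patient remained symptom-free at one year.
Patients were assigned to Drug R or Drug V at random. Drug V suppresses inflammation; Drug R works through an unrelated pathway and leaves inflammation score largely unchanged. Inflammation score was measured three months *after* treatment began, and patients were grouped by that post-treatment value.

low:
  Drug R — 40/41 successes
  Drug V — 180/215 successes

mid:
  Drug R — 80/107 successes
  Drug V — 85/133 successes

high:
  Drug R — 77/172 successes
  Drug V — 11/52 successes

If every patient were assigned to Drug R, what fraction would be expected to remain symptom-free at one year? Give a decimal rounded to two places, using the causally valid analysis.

Drug R is higher inside every inflammation score stratum but Drug V is higher in aggregate. Whether to stratify depends on how inflammation score relates to the drug.
Inflammation score lies on the pathway drug → inflammation score → outcome, so adjusting for it blocks the indirect effect. For the total causal effect of drug, use the unadjusted pooled rates.
So P(outcome | do(Drug R)) is just the pooled rate for Drug R: 197/320 = 0.616.

0.62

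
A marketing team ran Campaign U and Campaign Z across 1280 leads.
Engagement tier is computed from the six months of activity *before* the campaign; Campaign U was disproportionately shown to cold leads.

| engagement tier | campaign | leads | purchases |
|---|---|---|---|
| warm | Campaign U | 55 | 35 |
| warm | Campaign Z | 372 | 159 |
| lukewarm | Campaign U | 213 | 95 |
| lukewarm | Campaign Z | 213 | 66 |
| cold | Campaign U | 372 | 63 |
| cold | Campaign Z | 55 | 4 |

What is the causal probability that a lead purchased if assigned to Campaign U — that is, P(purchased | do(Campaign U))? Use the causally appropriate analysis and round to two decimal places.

0.42

Within every engagement tier level Campaign U has the higher rate, yet pooled Campaign Z does — Simpson's reversal.
Engagement tier is set before the campaign has any effect — it is not caused by the campaign — and it independently drives the outcome. That makes it a confounder, so the causal comparison is within engagement tier levels.
Standardising Campaign U to the population engagement tier mix: 0.334·35/55 + 0.333·95/213 + 0.334·63/372 = 0.417.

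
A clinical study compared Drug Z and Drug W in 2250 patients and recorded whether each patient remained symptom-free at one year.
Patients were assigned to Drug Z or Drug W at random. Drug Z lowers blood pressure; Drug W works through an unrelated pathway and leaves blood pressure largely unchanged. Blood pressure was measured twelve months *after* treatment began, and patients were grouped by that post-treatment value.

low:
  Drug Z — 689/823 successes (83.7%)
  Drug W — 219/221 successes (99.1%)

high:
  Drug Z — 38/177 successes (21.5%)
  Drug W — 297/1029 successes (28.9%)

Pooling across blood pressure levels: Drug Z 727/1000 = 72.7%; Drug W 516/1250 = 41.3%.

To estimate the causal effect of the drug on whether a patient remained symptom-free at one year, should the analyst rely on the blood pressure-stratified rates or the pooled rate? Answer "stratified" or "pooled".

pooled

Within every blood pressure level Drug W has the higher rate, yet pooled Drug Z does — Simpson's reversal.
Stratifying would compare drugs among patients the drugs themselves sorted into blood pressure groups — a form of selection on an intermediate. The unconditioned pooled rates give the total causal effect.
Pooled: Drug Z 72.7% vs Drug W 41.3%; Drug Z is higher overall.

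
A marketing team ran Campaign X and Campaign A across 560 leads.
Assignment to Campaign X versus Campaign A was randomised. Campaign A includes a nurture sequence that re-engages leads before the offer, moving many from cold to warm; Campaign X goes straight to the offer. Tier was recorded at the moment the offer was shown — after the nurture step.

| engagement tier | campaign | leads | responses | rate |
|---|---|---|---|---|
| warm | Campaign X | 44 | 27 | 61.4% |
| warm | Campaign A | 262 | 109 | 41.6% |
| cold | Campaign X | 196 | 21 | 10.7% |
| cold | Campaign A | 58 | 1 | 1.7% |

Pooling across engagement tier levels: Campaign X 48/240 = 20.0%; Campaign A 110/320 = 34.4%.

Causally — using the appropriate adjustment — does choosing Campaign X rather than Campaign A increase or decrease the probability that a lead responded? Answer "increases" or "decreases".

decreases

Campaign X is higher inside every engagement tier stratum but Campaign A is higher in aggregate. Whether to stratify depends on how engagement tier relates to the campaign.
Stratifying would compare campaigns among leads the campaigns themselves sorted into engagement tier groups — a form of selection on an intermediate. The unconditioned pooled rates give the total causal effect.
Pooled: Campaign X 20.0% vs Campaign A 34.4%; Campaign A is higher overall.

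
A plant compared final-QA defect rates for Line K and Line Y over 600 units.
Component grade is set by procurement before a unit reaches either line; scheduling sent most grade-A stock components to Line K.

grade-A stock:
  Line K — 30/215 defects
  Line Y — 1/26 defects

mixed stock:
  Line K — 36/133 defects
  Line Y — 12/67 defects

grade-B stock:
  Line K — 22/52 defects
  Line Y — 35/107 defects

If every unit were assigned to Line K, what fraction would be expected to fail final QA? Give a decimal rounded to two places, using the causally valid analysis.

The component grade-specific comparison favours Line Y throughout, but the pooled figures favour Line K. The question is whether to condition on component grade.
Nothing the line does changes component grade; the imbalance is an allocation artefact. With component grade also predicting the outcome, the pooled figure is confounded, and the within-stratum comparison is the causal one.
Standardising Line K to the population component grade mix: 0.402·30/215 + 0.333·36/133 + 0.265·22/52 = 0.258.

0.26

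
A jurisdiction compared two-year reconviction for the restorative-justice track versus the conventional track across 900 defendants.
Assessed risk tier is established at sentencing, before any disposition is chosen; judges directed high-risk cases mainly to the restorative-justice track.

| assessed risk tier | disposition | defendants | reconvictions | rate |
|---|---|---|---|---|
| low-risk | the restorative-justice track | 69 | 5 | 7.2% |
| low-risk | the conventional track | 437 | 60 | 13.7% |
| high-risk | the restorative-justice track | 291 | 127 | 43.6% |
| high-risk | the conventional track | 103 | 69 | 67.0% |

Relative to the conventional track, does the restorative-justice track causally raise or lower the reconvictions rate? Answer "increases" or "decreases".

Since assessed risk tier is a pre-existing factor (not a product of the disposition) and it affects the outcome on its own, it is a confounder. The stratified rates, not the pooled rate, identify the causal effect.
Within each level — low-risk: 7.2% vs 13.7%; high-risk: 43.6% vs 67.0% — the restorative-justice track is lower every time.

decreases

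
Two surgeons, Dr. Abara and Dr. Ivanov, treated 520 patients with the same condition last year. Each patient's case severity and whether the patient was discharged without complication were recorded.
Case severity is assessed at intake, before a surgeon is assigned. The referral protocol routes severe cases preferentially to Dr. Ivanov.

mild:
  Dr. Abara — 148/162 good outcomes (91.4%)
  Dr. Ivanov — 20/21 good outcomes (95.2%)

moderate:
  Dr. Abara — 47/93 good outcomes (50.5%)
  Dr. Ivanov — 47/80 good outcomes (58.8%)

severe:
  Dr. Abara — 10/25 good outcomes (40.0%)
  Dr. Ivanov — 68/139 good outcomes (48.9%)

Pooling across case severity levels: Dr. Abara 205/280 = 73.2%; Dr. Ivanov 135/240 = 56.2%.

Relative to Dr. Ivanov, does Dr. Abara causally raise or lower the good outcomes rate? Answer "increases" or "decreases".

decreases

Within every case severity level Dr. Ivanov has the higher rate, yet pooled Dr. Abara does — Simpson's reversal.
Case severity is set before the surgeon has any effect — it is not caused by the surgeon — and it independently drives the outcome. That makes it a confounder, so the causal comparison is within case severity levels.
Within each level — mild: 91.4% vs 95.2%; moderate: 50.5% vs 58.8%; severe: 40.0% vs 48.9% — Dr. Ivanov is higher every time.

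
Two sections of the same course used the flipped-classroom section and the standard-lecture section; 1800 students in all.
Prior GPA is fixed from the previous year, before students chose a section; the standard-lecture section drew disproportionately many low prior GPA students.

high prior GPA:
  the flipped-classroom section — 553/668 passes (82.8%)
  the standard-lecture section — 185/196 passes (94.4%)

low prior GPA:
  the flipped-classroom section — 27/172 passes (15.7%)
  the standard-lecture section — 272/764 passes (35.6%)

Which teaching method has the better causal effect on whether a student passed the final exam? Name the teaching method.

the standard-lecture section

Here prior GPA band is a common cause — it drives both which teaching method a case falls under and the outcome. The crude comparison mixes populations; the stratum-specific rates are the causally relevant ones.
Within each level — high prior GPA: 82.8% vs 94.4%; low prior GPA: 15.7% vs 35.6% — the standard-lecture section is higher every time.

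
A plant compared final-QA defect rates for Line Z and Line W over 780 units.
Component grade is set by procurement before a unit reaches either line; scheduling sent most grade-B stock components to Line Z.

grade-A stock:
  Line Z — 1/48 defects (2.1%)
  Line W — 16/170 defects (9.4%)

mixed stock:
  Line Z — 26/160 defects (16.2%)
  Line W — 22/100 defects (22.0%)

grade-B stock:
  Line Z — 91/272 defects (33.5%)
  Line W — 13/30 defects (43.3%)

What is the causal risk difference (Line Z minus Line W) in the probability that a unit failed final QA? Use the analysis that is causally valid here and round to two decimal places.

-0.08

The stratified and pooled comparisons disagree (Line Z wins within each component grade; Line W wins overall), so the answer turns on the causal role of component grade.
Component grade is set before the line has any effect — it is not caused by the line — and it independently drives the outcome. That makes it a confounder, so the causal comparison is within component grade levels.
Adjusting over the population distribution of component grade: 0.279·(0.021−0.094) + 0.333·(0.163−0.220) + 0.387·(0.335−0.433) = -0.078.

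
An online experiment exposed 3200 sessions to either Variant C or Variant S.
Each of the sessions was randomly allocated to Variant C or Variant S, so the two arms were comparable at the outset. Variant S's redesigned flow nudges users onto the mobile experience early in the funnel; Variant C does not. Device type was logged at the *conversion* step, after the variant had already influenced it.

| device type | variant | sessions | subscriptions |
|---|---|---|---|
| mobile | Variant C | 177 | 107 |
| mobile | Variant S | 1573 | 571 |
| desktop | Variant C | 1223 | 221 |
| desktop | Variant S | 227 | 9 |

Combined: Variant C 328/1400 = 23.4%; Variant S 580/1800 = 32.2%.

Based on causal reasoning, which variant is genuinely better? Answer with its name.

Variant S

Device type is downstream of the variant. One should not condition on a consequence of treatment, so the overall rates are the right comparison.
Pooled: Variant C 23.4% vs Variant S 32.2%; Variant S is higher overall.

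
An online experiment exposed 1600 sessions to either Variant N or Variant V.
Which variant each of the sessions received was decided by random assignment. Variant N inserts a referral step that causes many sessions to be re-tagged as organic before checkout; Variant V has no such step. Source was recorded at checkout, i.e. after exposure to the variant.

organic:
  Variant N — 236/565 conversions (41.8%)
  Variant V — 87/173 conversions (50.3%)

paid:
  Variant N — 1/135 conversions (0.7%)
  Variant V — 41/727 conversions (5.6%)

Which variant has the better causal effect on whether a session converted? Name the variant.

Traffic source lies on the pathway variant → traffic source → outcome, so adjusting for it blocks the indirect effect. For the total causal effect of variant, use the unadjusted pooled rates.
Pooled: Variant N 33.9% vs Variant V 14.2%; Variant N is higher overall.

Variant N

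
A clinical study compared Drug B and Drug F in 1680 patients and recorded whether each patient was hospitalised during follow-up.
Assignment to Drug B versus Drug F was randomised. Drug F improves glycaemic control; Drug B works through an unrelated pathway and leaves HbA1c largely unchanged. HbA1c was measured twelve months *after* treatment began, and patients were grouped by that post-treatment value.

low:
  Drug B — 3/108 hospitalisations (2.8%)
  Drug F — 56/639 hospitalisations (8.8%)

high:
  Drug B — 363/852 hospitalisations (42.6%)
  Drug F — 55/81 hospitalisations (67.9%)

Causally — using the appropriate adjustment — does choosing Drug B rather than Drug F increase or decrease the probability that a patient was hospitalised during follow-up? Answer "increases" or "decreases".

increases

Within every HbA1c level Drug B has the lower rate, yet pooled Drug F does — Simpson's reversal.
HbA1c is recorded after the drug and is itself shifted by it — it sits on the causal path from drug to outcome. Conditioning on a mediator would strip out part of the effect we want; the pooled comparison gives the total causal effect.
Pooled: Drug B 38.1% vs Drug F 15.4%; Drug F is lower overall.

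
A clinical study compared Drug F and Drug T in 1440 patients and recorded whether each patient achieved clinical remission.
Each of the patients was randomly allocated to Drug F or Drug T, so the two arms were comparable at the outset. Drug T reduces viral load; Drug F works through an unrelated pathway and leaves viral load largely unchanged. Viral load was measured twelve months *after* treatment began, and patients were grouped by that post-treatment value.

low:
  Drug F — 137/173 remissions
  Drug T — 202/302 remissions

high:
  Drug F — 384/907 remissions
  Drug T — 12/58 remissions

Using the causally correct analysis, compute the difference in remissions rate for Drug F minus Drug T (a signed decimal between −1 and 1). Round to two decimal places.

Within every viral load level Drug F has the higher rate, yet pooled Drug T does — Simpson's reversal.
Viral load here is a post-treatment variable shaped by the drug; conditioning on it would introduce bias rather than remove it. The overall comparison is the causal one.
The causal difference is the pooled difference: 0.482 − 0.594 = -0.112.

-0.11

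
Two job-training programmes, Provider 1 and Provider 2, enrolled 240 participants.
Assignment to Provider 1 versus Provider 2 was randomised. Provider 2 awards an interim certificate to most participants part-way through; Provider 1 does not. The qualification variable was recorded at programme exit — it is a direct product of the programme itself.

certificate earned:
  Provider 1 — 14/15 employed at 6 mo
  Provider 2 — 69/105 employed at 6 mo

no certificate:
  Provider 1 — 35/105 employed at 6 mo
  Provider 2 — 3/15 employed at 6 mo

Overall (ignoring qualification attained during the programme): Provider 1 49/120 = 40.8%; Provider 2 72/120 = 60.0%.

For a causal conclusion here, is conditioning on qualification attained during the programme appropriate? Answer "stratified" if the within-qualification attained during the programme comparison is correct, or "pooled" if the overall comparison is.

pooled

Stratifying would compare programmes among participants the programmes themselves sorted into qualification attained during the programme groups — a form of selection on an intermediate. The unconditioned pooled rates give the total causal effect.
Pooled: Provider 1 40.8% vs Provider 2 60.0%; Provider 2 is higher overall.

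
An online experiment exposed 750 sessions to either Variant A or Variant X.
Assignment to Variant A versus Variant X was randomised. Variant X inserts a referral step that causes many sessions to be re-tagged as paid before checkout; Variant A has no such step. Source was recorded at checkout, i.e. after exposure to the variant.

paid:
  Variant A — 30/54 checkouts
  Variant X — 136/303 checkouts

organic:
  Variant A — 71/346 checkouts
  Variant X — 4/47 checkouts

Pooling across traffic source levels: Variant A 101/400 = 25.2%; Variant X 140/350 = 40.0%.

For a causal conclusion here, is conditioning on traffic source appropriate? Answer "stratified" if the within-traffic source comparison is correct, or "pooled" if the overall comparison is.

pooled

Traffic source lies on the pathway variant → traffic source → outcome, so adjusting for it blocks the indirect effect. For the total causal effect of variant, use the unadjusted pooled rates.
Pooled: Variant A 25.2% vs Variant X 40.0%; Variant X is higher overall.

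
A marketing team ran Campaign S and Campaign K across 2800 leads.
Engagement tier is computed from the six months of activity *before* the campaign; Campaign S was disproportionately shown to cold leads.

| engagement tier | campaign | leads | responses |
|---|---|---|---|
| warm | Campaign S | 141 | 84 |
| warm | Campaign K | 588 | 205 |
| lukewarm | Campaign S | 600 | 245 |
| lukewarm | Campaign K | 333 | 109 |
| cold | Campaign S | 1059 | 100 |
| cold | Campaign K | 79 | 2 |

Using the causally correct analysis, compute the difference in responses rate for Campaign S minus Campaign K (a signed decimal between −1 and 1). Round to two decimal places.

+0.12

The engagement tier-specific comparison favours Campaign S throughout, but the pooled figures favour Campaign K. The question is whether to condition on engagement tier.
Nothing the campaign does changes engagement tier; the imbalance is an allocation artefact. With engagement tier also predicting the outcome, the pooled figure is confounded, and the within-stratum comparison is the causal one.
Adjusting over the population distribution of engagement tier: 0.260·(0.596−0.349) + 0.333·(0.408−0.327) + 0.406·(0.094−0.025) = +0.119.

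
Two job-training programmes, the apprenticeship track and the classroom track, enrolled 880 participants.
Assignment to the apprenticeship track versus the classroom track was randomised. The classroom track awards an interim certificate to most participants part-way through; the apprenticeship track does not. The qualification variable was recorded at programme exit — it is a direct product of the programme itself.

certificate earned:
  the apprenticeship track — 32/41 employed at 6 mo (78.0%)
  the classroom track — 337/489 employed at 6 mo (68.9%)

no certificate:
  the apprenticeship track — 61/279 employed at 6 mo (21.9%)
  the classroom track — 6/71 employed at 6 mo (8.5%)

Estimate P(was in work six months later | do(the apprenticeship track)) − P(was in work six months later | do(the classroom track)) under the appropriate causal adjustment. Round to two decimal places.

-0.32

Stratifying would compare programmes among participants the programmes themselves sorted into qualification attained during the programme groups — a form of selection on an intermediate. The unconditioned pooled rates give the total causal effect.
The causal difference is the pooled difference: 0.291 − 0.613 = -0.322.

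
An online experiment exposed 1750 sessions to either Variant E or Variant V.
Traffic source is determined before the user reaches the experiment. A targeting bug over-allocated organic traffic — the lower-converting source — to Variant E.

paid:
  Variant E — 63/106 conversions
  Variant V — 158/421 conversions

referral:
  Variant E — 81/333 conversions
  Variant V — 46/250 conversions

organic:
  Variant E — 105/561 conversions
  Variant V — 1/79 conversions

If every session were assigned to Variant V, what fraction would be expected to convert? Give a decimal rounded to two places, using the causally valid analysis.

Since traffic source is a pre-existing factor (not a product of the variant) and it affects the outcome on its own, it is a confounder. The stratified rates, not the pooled rate, identify the causal effect.
Standardising Variant V to the population traffic source mix: 0.301·158/421 + 0.333·46/250 + 0.366·1/79 = 0.179.

0.18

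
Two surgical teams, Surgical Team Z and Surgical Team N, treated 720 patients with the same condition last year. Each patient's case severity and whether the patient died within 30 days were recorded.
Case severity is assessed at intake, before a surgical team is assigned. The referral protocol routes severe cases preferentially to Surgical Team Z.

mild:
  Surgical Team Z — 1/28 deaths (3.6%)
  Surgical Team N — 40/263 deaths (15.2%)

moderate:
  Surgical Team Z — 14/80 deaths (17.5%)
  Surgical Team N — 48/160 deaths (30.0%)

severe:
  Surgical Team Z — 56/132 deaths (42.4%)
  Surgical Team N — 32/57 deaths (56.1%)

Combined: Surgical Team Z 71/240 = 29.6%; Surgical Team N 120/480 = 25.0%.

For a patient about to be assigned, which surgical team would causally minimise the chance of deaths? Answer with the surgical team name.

Case severity satisfies the back-door criterion: it is not a descendant of the surgical team, and it blocks the spurious path from surgical team to outcome. Adjusting for it (i.e., using the within-case severity rates) gives the causal effect.
Within each level — mild: 3.6% vs 15.2%; moderate: 17.5% vs 30.0%; severe: 42.4% vs 56.1% — Surgical Team Z is lower every time.

Surgical Team Z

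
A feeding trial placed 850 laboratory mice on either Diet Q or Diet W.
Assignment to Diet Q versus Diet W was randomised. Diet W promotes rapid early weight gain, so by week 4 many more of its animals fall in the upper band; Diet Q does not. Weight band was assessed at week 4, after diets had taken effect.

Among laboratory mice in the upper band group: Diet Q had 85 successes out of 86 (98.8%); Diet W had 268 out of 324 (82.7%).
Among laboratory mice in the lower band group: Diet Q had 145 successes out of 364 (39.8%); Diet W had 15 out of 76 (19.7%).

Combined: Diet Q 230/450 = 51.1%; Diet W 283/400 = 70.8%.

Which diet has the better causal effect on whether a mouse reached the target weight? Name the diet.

Diet W

Within every week-4 weight band level Diet Q has the higher rate, yet pooled Diet W does — Simpson's reversal.
Week-4 weight band is recorded after the diet and is itself shifted by it — it sits on the causal path from diet to outcome. Conditioning on a mediator would strip out part of the effect we want; the pooled comparison gives the total causal effect.
Pooled: Diet Q 51.1% vs Diet W 70.8%; Diet W is higher overall.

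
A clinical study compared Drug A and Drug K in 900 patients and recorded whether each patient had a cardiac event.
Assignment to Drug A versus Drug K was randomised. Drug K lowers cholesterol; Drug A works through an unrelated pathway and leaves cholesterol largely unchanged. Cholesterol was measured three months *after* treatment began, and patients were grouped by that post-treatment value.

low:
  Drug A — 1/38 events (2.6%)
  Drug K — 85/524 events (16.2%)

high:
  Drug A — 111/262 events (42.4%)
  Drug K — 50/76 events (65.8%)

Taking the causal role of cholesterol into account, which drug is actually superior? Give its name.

The stratified and pooled comparisons disagree (Drug A wins within each cholesterol; Drug K wins overall), so the answer turns on the causal role of cholesterol.
Cholesterol here is a post-treatment variable shaped by the drug; conditioning on it would introduce bias rather than remove it. The overall comparison is the causal one.
Pooled: Drug A 37.3% vs Drug K 22.5%; Drug K is lower overall.

Drug K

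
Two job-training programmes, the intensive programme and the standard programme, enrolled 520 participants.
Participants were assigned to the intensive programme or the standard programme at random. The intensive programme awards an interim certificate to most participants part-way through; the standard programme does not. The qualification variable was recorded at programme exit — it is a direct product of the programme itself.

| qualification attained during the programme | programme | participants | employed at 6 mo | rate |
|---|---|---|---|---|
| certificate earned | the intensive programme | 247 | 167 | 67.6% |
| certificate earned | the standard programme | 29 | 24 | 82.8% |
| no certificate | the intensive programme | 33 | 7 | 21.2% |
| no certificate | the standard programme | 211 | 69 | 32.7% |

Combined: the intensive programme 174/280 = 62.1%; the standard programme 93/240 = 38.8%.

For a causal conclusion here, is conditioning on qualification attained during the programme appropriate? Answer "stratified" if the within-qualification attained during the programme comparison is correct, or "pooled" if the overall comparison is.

pooled

Qualification attained during the programme lies on the pathway programme → qualification attained during the programme → outcome, so adjusting for it blocks the indirect effect. For the total causal effect of programme, use the unadjusted pooled rates.
Pooled: the intensive programme 62.1% vs the standard programme 38.8%; the intensive programme is higher overall.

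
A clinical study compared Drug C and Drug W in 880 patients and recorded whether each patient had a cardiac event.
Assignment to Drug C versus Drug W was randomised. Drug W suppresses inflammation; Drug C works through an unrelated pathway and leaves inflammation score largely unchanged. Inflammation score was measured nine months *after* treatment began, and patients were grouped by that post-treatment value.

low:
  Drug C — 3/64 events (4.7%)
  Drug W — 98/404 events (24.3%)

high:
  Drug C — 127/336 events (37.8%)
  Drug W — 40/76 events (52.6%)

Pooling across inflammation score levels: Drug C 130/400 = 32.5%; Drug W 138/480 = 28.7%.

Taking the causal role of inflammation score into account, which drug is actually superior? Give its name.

The inflammation score-specific comparison favours Drug C throughout, but the pooled figures favour Drug W. The question is whether to condition on inflammation score.
Inflammation score here is a post-treatment variable shaped by the drug; conditioning on it would introduce bias rather than remove it. The overall comparison is the causal one.
Pooled: Drug C 32.5% vs Drug W 28.7%; Drug W is lower overall.

Drug W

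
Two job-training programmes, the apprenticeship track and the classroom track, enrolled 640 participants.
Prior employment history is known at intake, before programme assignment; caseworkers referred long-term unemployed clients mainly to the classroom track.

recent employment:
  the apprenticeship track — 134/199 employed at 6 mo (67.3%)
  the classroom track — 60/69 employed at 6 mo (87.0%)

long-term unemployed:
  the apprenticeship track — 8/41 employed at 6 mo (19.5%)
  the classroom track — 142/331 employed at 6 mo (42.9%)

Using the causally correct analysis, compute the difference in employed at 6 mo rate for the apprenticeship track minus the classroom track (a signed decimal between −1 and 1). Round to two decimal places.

Prior employment history differs across programmes for reasons unrelated to any effect of the programme itself, and it separately predicts the outcome — a classic confounder. We must compare within prior employment history levels.
Adjusting over the population distribution of prior employment history: 0.419·(0.673−0.870) + 0.581·(0.195−0.429) = -0.218.

-0.22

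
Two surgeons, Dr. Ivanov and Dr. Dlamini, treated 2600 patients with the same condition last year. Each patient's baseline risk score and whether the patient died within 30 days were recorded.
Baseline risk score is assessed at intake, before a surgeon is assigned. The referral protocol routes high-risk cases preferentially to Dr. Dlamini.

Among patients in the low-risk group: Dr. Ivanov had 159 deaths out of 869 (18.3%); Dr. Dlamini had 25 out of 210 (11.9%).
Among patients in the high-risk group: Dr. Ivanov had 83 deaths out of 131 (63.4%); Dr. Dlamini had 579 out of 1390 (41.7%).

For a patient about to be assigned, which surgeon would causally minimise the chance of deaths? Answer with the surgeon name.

The stratified and pooled comparisons disagree (Dr. Dlamini wins within each baseline risk score; Dr. Ivanov wins overall), so the answer turns on the causal role of baseline risk score.
Since baseline risk score is a pre-existing factor (not a product of the surgeon) and it affects the outcome on its own, it is a confounder. The stratified rates, not the pooled rate, identify the causal effect.
Within each level — low-risk: 18.3% vs 11.9%; high-risk: 63.4% vs 41.7% — Dr. Dlamini is lower every time.

Dr. Dlamini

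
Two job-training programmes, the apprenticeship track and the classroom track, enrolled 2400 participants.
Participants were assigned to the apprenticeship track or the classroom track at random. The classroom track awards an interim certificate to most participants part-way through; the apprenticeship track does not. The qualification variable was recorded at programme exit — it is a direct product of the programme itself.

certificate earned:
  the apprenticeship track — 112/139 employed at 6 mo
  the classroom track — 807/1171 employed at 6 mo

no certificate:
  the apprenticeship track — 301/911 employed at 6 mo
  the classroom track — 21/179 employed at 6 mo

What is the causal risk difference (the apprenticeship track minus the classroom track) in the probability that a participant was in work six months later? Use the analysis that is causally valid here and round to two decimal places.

The qualification attained during the programme-specific comparison favours the apprenticeship track throughout, but the pooled figures favour the classroom track. The question is whether to condition on qualification attained during the programme.
The distribution of qualification attained during the programme is itself part of what the programme does — it is an intermediate outcome. Holding it fixed would remove that part of the effect; the total effect is the pooled difference.
The causal difference is the pooled difference: 0.393 − 0.613 = -0.220.

-0.22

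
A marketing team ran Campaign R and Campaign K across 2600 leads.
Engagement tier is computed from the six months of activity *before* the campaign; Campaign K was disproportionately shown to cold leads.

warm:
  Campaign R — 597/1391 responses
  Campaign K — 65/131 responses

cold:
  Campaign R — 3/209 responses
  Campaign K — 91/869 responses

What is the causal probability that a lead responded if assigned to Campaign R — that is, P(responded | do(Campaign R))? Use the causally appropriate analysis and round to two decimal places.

The imbalance in engagement tier arose from how leads were allocated, not from anything the campaign did; and engagement tier independently affects the outcome. The pooled gap is confounded — condition on engagement tier.
Standardising Campaign R to the population engagement tier mix: 0.585·597/1391 + 0.415·3/209 = 0.257.

0.26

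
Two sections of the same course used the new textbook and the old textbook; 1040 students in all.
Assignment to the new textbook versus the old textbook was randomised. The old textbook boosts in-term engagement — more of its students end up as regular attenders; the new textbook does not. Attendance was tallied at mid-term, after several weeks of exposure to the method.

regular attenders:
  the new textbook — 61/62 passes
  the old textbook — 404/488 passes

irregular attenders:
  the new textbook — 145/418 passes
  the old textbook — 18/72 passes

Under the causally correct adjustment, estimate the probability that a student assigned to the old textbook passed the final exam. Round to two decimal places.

Mid-term attendance is recorded after the teaching method and is itself shifted by it — it sits on the causal path from teaching method to outcome. Conditioning on a mediator would strip out part of the effect we want; the pooled comparison gives the total causal effect.
So P(outcome | do(the old textbook)) is just the pooled rate for the old textbook: 422/560 = 0.754.

0.75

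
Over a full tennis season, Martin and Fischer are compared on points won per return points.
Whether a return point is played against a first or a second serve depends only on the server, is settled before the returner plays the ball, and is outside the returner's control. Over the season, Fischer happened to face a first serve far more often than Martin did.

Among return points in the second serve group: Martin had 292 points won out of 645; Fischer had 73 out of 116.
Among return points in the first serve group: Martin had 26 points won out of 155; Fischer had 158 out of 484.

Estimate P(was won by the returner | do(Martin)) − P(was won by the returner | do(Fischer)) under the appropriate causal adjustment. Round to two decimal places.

Within every serve type level Fischer has the higher rate, yet pooled Martin does — Simpson's reversal.
The imbalance in serve type arose from how return points were allocated, not from anything the player did; and serve type independently affects the outcome. The pooled gap is confounded — condition on serve type.
Adjusting over the population distribution of serve type: 0.544·(0.453−0.629) + 0.456·(0.168−0.326) = -0.168.

-0.17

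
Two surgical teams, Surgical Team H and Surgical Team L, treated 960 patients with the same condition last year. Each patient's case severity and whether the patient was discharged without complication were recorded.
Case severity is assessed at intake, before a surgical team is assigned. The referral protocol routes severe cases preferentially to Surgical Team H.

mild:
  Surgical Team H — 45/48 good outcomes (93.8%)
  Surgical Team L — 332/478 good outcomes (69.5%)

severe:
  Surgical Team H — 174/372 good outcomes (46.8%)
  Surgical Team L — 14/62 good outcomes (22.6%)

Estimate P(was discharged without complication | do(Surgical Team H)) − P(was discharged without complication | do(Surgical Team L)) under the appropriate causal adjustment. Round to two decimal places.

The case severity-specific comparison favours Surgical Team H throughout, but the pooled figures favour Surgical Team L. The question is whether to condition on case severity.
The imbalance in case severity arose from how patients were allocated, not from anything the surgical team did; and case severity independently affects the outcome. The pooled gap is confounded — condition on case severity.
Adjusting over the population distribution of case severity: 0.548·(0.938−0.695) + 0.452·(0.468−0.226) = +0.242.

+0.24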